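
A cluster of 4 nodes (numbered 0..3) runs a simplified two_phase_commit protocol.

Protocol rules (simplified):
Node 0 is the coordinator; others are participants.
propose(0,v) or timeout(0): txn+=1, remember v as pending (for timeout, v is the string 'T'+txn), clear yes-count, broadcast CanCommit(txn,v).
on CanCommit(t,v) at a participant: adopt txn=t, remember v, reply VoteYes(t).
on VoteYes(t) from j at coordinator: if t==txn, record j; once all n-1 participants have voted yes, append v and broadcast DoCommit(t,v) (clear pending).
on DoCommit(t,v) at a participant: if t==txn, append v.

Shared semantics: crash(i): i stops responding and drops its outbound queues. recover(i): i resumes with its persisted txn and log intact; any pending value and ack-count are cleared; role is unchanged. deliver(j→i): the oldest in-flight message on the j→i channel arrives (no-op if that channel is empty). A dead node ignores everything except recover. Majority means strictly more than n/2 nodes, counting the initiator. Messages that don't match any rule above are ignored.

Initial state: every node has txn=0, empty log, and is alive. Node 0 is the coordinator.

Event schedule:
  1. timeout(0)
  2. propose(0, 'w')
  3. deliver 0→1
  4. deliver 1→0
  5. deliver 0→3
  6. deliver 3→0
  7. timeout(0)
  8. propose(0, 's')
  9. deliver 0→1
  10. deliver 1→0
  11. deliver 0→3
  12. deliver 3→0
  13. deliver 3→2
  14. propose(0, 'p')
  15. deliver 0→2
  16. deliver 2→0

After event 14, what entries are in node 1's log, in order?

empty

step 1 timeout(0): 0={coor,t=1,log=-}
step 2 propose(0,'w'): 0={coor,t=2,log=-}
step 3 deliver 0→1: 1={part,t=1,log=-}
step 4 deliver 1→0: —
step 5 deliver 0→3: 3={part,t=1,log=-}
step 6 deliver 3→0: —
step 7 timeout(0): 0={coor,t=3,log=-}
step 8 propose(0,'s'): 0={coor,t=4,log=-}
step 9 deliver 0→1: 1={part,t=2,log=-}
step 10 deliver 1→0: —
step 11 deliver 0→3: 3={part,t=2,log=-}
step 12 deliver 3→0: —
step 13 deliver 3→2: —
step 14 propose(0,'p'): 0={coor,t=5,log=-}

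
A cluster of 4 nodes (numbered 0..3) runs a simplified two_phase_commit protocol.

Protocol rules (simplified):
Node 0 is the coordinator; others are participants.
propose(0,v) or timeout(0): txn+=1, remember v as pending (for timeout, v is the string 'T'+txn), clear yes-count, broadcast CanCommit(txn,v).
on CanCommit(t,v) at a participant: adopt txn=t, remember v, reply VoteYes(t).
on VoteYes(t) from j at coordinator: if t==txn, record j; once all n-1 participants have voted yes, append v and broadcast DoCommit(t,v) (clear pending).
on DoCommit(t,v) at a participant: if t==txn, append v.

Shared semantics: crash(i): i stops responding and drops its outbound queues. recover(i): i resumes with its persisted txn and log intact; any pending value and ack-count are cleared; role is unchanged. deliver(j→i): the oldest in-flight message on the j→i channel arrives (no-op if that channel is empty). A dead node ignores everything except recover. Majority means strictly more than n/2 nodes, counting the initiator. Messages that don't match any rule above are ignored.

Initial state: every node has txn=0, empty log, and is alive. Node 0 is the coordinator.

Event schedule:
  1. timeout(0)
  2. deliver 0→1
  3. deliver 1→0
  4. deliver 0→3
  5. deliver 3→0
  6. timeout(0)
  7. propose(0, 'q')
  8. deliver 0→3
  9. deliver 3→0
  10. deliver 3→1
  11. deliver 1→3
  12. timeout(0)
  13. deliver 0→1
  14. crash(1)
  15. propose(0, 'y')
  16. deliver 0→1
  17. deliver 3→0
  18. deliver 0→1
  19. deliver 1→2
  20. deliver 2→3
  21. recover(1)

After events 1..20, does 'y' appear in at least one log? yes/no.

e1 timeout(0): 0[coor,t=1,-]
e2 deliver 0→1: 1[part,t=1,-]
e3 deliver 1→0: ·
e4 deliver 0→3: 3[part,t=1,-]
e5 deliver 3→0: ·
e6 timeout(0): 0[coor,t=2,-]
e7 propose(0,'q'): 0[coor,t=3,-]
e8 deliver 0→3: 3[part,t=2,-]
e9 deliver 3→0: ·
e10 deliver 3→1: ·
e11 deliver 1→3: ·
e12 timeout(0): 0[coor,t=4,-]
e13 deliver 0→1: 1[part,t=2,-]
e14 crash(1): 1[✗part,t=2,-]
e15 propose(0,'y'): 0[coor,t=5,-]
e16 deliver 0→1: ·
e17 deliver 3→0: ·
e18 deliver 0→1: ·
e19 deliver 1→2: ·
e20 deliver 2→3: ·

no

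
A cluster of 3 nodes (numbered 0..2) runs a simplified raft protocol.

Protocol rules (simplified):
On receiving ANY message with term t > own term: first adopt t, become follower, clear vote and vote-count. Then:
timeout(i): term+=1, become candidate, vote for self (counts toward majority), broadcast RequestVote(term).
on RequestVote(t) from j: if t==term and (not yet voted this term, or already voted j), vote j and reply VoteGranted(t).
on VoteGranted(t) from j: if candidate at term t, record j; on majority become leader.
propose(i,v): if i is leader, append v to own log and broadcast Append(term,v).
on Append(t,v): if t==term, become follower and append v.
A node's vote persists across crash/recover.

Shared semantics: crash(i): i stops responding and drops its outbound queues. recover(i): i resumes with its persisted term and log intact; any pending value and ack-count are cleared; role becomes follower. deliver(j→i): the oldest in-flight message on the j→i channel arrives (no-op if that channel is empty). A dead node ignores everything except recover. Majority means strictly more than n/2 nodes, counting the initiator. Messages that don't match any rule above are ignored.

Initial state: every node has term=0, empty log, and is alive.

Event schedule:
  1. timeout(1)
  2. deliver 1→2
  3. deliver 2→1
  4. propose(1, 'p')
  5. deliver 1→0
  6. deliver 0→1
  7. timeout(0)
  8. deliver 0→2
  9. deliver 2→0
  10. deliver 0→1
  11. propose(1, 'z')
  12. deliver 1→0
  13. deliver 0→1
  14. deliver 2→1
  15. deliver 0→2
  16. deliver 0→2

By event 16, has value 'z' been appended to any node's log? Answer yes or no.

1. timeout(1):  <1:cand t1 ->
2. deliver 1→2:  <2:foll t1 ->
3. deliver 2→1:  <1:lead t1 ->
4. propose(1,'p'):  <1:lead t1 p>
5. deliver 1→0:  <0:foll t1 ->
6. deliver 0→1:  nop
7. timeout(0):  <0:cand t2 ->
8. deliver 0→2:  <2:foll t2 ->
9. deliver 2→0:  <0:lead t2 ->
10. deliver 0→1:  <1:foll t2 p>
11. propose(1,'z'):  nop
12. deliver 1→0:  nop
13. deliver 0→1:  nop
14. deliver 2→1:  nop
15. deliver 0→2:  nop
16. deliver 0→2:  nop

no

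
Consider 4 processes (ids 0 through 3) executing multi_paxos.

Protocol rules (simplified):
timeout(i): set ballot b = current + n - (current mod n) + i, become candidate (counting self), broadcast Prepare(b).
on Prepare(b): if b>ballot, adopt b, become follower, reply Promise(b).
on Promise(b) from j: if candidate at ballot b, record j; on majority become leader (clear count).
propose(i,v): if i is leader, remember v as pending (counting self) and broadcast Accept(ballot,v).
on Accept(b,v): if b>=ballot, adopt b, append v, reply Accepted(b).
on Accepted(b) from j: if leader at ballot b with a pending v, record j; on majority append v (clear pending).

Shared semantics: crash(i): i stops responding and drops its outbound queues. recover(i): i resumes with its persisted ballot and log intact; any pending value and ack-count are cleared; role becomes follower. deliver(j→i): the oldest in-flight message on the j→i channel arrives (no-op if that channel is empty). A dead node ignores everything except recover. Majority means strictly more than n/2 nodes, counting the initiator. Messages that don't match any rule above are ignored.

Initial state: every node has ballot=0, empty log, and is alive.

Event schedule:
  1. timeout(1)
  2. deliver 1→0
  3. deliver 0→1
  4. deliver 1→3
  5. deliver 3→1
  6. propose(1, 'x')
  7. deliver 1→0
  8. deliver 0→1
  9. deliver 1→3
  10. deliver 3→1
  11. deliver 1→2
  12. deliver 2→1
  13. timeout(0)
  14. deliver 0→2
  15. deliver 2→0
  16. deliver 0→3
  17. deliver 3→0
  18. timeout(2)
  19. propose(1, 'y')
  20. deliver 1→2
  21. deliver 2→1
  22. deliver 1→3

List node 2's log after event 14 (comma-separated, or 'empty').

empty

step 1 timeout(1): 1={cand,b=5,log=-}
step 2 deliver 1→0: 0={foll,b=5,log=-}
step 3 deliver 0→1: —
step 4 deliver 1→3: 3={foll,b=5,log=-}
step 5 deliver 3→1: 1={lead,b=5,log=-}
step 6 propose(1,'x'): —
step 7 deliver 1→0: 0={foll,b=5,log=x}
step 8 deliver 0→1: —
step 9 deliver 1→3: 3={foll,b=5,log=x}
step 10 deliver 3→1: 1={lead,b=5,log=x}
step 11 deliver 1→2: 2={foll,b=5,log=-}
step 12 deliver 2→1: —
step 13 timeout(0): 0={cand,b=8,log=x}
step 14 deliver 0→2: 2={foll,b=8,log=-}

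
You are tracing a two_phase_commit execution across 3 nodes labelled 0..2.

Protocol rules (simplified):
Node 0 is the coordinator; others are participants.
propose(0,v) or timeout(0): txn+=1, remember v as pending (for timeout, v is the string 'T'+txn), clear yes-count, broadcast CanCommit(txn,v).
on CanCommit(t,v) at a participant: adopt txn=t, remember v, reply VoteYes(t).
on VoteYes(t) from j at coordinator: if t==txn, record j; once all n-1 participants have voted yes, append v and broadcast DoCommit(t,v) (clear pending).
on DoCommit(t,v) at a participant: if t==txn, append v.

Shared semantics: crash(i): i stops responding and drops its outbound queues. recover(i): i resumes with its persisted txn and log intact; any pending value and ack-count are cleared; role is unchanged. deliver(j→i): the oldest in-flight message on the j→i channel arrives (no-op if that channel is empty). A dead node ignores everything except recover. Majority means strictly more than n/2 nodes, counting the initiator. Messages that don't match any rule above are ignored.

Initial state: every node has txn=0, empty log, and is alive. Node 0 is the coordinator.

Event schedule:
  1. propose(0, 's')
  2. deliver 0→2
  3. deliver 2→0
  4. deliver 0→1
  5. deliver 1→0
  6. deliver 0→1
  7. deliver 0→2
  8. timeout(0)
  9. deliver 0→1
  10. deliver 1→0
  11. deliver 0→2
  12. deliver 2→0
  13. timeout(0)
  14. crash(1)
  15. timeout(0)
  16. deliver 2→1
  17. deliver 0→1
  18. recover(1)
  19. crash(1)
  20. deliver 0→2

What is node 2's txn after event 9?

1

1. propose(0,'s'):  <0:coor t1 ->
2. deliver 0→2:  <2:part t1 ->
3. deliver 2→0:  nop
4. deliver 0→1:  <1:part t1 ->
5. deliver 1→0:  <0:coor t1 s>
6. deliver 0→1:  <1:part t1 s>
7. deliver 0→2:  <2:part t1 s>
8. timeout(0):  <0:coor t2 s>
9. deliver 0→1:  <1:part t2 s>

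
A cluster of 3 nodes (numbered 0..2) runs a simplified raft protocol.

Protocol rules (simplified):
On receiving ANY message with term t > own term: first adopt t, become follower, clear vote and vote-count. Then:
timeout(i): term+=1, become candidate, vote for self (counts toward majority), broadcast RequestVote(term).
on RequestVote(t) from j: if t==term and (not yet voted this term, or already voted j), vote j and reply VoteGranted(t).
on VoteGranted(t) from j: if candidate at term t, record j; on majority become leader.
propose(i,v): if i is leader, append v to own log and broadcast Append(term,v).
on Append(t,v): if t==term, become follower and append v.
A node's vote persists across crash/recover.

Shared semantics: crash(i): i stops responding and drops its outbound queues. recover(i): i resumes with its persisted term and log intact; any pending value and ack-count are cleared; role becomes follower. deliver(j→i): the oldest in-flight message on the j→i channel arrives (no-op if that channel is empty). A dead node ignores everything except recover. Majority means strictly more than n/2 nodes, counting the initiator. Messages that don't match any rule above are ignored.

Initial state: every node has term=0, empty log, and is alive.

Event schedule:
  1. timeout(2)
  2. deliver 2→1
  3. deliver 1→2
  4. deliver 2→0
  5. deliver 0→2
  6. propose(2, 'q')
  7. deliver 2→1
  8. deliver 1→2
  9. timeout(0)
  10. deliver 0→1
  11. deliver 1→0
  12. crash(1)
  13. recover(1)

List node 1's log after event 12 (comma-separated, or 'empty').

1. timeout(2):  <2:cand t1 ->
2. deliver 2→1:  <1:foll t1 ->
3. deliver 1→2:  <2:lead t1 ->
4. deliver 2→0:  <0:foll t1 ->
5. deliver 0→2:  nop
6. propose(2,'q'):  <2:lead t1 q>
7. deliver 2→1:  <1:foll t1 q>
8. deliver 1→2:  nop
9. timeout(0):  <0:cand t2 ->
10. deliver 0→1:  <1:foll t2 q>
11. deliver 1→0:  <0:lead t2 ->
12. crash(1):  <1:✗foll t2 q>

q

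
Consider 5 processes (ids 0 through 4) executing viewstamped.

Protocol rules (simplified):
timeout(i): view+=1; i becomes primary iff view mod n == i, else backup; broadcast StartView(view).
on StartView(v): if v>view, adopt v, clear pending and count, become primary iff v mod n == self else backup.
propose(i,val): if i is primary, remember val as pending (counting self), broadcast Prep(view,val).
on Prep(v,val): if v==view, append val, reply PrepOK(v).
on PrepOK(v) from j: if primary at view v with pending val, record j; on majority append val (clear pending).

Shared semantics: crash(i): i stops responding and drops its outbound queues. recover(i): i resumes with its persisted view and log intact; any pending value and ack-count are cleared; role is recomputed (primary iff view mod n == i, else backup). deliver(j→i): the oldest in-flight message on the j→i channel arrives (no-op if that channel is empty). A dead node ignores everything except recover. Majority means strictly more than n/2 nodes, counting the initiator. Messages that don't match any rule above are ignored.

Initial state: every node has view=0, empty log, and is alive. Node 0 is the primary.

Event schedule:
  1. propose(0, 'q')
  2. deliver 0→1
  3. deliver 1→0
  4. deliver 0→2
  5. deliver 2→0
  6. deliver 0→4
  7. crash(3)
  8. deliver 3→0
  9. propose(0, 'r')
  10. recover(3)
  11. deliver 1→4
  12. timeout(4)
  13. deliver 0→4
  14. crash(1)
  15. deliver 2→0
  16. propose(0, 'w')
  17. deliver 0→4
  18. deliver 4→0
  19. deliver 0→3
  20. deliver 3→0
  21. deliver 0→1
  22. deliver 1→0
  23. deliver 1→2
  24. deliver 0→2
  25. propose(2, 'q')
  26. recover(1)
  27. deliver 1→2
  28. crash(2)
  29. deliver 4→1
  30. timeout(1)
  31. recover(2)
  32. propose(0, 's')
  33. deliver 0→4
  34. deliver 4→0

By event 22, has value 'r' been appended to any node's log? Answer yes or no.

no

1. propose(0,'q'):  nop
2. deliver 0→1:  <1:back v0 q>
3. deliver 1→0:  nop
4. deliver 0→2:  <2:back v0 q>
5. deliver 2→0:  <0:prim v0 q>
6. deliver 0→4:  <4:back v0 q>
7. crash(3):  <3:✗back v0 ->
8. deliver 3→0:  nop
9. propose(0,'r'):  nop
10. recover(3):  <3:back v0 ->
11. deliver 1→4:  nop
12. timeout(4):  <4:back v1 q>
13. deliver 0→4:  nop
14. crash(1):  <1:✗back v0 q>
15. deliver 2→0:  nop
16. propose(0,'w'):  nop
17. deliver 0→4:  nop
18. deliver 4→0:  nop
19. deliver 0→3:  <3:back v0 q>
20. deliver 3→0:  <0:prim v0 q,w>
21. deliver 0→1:  nop
22. deliver 1→0:  nop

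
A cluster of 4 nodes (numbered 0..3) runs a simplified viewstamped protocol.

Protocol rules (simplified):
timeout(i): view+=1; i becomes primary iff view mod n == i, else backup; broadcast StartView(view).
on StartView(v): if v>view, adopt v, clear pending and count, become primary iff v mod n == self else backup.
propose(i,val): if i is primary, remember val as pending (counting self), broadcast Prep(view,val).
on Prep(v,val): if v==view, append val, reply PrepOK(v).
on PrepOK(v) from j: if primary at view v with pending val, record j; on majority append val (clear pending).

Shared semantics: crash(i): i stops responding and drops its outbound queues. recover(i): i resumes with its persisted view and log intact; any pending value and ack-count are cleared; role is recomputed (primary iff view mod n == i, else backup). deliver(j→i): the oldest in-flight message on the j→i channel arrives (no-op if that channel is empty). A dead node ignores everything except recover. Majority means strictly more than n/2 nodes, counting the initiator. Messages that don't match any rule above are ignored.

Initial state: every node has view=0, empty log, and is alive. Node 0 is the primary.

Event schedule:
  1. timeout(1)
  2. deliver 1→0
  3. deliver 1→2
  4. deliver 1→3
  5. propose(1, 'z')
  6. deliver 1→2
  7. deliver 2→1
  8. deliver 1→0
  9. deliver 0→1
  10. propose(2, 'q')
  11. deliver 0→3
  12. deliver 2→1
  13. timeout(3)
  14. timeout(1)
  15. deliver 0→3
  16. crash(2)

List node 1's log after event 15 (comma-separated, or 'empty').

z

step 1 timeout(1): 1={prim,v=1,log=-}
step 2 deliver 1→0: 0={back,v=1,log=-}
step 3 deliver 1→2: 2={back,v=1,log=-}
step 4 deliver 1→3: 3={back,v=1,log=-}
step 5 propose(1,'z'): —
step 6 deliver 1→2: 2={back,v=1,log=z}
step 7 deliver 2→1: —
step 8 deliver 1→0: 0={back,v=1,log=z}
step 9 deliver 0→1: 1={prim,v=1,log=z}
step 10 propose(2,'q'): —
step 11 deliver 0→3: —
step 12 deliver 2→1: —
step 13 timeout(3): 3={back,v=2,log=-}
step 14 timeout(1): 1={back,v=2,log=z}
step 15 deliver 0→3: —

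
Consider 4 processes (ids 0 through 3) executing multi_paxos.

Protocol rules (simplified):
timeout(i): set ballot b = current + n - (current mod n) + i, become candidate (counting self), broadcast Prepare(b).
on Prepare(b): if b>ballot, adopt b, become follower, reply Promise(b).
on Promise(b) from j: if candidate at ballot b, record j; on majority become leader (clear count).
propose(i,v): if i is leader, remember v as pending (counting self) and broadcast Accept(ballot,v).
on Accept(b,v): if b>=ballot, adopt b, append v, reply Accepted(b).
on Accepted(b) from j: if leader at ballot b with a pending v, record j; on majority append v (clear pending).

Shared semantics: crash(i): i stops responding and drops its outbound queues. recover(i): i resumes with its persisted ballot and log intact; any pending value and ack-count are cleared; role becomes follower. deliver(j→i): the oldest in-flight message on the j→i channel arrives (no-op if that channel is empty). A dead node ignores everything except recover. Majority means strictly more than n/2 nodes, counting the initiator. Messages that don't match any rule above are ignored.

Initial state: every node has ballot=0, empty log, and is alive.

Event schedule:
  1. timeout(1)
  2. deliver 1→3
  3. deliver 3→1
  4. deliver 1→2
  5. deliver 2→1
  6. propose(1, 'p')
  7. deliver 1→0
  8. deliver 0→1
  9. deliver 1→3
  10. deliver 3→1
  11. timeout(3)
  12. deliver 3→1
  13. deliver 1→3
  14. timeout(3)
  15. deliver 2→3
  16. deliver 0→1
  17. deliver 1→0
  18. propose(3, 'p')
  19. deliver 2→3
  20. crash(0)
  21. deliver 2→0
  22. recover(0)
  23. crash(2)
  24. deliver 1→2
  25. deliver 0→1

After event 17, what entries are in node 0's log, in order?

p

after 1 — timeout(1): n1:cand/b5/[-]
after 2 — deliver 1→3: n3:foll/b5/[-]
after 3 — deliver 3→1: ·
after 4 — deliver 1→2: n2:foll/b5/[-]
after 5 — deliver 2→1: n1:lead/b5/[-]
after 6 — propose(1,'p'): ·
after 7 — deliver 1→0: n0:foll/b5/[-]
after 8 — deliver 0→1: ·
after 9 — deliver 1→3: n3:foll/b5/[p]
after 10 — deliver 3→1: ·
after 11 — timeout(3): n3:cand/b11/[p]
after 12 — deliver 3→1: n1:foll/b11/[-]
after 13 — deliver 1→3: ·
after 14 — timeout(3): n3:cand/b15/[p]
after 15 — deliver 2→3: ·
after 16 — deliver 0→1: ·
after 17 — deliver 1→0: n0:foll/b5/[p]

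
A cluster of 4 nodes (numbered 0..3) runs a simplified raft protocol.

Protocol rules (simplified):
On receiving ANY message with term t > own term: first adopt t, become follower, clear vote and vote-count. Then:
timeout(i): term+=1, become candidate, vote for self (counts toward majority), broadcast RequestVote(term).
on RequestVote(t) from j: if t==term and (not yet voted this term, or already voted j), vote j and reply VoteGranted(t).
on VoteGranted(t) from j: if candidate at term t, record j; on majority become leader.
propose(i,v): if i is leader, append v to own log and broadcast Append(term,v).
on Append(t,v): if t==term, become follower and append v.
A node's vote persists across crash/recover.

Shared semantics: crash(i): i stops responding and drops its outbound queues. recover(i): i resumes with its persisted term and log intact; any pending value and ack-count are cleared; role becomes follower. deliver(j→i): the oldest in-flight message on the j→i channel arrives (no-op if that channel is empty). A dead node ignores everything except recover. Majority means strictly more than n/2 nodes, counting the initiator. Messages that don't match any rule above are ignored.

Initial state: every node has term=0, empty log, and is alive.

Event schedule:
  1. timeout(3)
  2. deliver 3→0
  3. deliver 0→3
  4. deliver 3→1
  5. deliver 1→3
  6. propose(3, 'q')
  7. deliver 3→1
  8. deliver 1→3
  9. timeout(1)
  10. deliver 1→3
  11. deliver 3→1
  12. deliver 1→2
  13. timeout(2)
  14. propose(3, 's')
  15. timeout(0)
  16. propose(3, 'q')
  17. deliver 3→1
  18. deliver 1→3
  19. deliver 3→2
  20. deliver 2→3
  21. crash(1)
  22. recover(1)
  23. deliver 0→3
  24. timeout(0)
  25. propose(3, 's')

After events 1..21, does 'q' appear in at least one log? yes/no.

yes

e1 timeout(3): 3[cand,t=1,-]
e2 deliver 3→0: 0[foll,t=1,-]
e3 deliver 0→3: ·
e4 deliver 3→1: 1[foll,t=1,-]
e5 deliver 1→3: 3[lead,t=1,-]
e6 propose(3,'q'): 3[lead,t=1,q]
e7 deliver 3→1: 1[foll,t=1,q]
e8 deliver 1→3: ·
e9 timeout(1): 1[cand,t=2,q]
e10 deliver 1→3: 3[foll,t=2,q]
e11 deliver 3→1: ·
e12 deliver 1→2: 2[foll,t=2,-]
e13 timeout(2): 2[cand,t=3,-]
e14 propose(3,'s'): ·
e15 timeout(0): 0[cand,t=2,-]
e16 propose(3,'q'): ·
e17 deliver 3→1: ·
e18 deliver 1→3: ·
e19 deliver 3→2: ·
e20 deliver 2→3: 3[foll,t=3,q]
e21 crash(1): 1[✗cand,t=2,q]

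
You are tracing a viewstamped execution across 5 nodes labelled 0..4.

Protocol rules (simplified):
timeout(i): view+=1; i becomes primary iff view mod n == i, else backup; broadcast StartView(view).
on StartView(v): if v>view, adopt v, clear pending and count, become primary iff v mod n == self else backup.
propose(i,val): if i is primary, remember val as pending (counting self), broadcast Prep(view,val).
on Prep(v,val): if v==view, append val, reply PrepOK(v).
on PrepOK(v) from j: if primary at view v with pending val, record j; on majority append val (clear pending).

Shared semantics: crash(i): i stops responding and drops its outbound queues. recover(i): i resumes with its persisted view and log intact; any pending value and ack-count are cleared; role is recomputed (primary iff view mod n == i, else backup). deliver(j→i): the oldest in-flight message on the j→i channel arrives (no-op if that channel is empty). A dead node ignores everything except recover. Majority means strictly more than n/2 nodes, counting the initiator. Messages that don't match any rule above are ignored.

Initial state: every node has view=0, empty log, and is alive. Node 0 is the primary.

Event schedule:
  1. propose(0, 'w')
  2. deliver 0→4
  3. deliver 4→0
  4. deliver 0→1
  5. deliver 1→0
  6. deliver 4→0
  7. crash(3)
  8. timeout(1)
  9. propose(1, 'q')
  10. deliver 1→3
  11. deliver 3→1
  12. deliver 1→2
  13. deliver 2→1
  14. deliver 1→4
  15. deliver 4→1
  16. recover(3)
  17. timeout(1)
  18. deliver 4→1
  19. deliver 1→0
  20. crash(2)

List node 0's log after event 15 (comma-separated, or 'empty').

[1] propose(0,'w') → ∅
[2] deliver 0→4 → N4(back v0 [w])
[3] deliver 4→0 → ∅
[4] deliver 0→1 → N1(back v0 [w])
[5] deliver 1→0 → N0(prim v0 [w])
[6] deliver 4→0 → ∅
[7] crash(3) → N3(✗back v0 [-])
[8] timeout(1) → N1(prim v1 [w])
[9] propose(1,'q') → ∅
[10] deliver 1→3 → ∅
[11] deliver 3→1 → ∅
[12] deliver 1→2 → N2(back v1 [-])
[13] deliver 2→1 → ∅
[14] deliver 1→4 → N4(back v1 [w])
[15] deliver 4→1 → ∅

w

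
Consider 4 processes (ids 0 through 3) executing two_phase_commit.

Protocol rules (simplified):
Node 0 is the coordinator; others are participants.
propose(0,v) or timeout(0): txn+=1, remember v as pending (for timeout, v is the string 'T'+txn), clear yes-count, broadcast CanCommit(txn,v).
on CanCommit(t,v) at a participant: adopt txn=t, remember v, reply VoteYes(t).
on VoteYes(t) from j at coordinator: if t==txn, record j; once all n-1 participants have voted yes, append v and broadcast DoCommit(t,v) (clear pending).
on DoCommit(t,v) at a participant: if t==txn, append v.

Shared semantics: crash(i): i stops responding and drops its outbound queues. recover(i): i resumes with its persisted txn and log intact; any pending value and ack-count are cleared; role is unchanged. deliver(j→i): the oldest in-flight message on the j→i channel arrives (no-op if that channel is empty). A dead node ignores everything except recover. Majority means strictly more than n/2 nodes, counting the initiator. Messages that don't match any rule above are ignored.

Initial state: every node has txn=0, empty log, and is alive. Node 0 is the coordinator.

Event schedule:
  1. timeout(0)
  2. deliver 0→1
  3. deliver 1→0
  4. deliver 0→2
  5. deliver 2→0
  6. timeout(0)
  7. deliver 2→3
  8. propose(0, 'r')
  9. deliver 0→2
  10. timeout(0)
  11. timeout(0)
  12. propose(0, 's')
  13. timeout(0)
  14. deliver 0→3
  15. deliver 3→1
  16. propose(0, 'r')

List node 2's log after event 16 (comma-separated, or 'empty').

[1] timeout(0) → N0(coor t1 [-])
[2] deliver 0→1 → N1(part t1 [-])
[3] deliver 1→0 → ∅
[4] deliver 0→2 → N2(part t1 [-])
[5] deliver 2→0 → ∅
[6] timeout(0) → N0(coor t2 [-])
[7] deliver 2→3 → ∅
[8] propose(0,'r') → N0(coor t3 [-])
[9] deliver 0→2 → N2(part t2 [-])
[10] timeout(0) → N0(coor t4 [-])
[11] timeout(0) → N0(coor t5 [-])
[12] propose(0,'s') → N0(coor t6 [-])
[13] timeout(0) → N0(coor t7 [-])
[14] deliver 0→3 → N3(part t1 [-])
[15] deliver 3→1 → ∅
[16] propose(0,'r') → N0(coor t8 [-])

empty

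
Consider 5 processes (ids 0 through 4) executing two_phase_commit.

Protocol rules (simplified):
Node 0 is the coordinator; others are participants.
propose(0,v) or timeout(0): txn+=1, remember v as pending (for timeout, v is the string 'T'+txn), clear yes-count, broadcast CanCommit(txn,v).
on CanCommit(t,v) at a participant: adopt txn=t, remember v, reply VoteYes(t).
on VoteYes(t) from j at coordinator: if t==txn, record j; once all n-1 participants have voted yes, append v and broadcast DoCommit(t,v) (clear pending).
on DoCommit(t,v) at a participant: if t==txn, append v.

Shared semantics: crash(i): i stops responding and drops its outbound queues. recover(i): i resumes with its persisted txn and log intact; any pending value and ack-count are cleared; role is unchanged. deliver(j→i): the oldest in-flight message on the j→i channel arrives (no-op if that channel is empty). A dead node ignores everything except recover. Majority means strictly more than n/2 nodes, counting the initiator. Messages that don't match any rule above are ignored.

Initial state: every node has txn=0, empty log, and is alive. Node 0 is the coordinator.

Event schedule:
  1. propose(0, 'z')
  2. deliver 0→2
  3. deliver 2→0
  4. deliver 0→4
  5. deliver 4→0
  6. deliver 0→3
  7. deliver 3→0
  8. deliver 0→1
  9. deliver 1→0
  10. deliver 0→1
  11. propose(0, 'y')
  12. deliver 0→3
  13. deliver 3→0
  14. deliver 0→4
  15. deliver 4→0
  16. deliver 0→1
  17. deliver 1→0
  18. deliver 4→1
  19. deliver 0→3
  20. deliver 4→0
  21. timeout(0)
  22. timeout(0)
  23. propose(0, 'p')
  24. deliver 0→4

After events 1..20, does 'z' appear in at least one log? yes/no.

yes

e1 propose(0,'z'): 0[coor,t=1,-]
e2 deliver 0→2: 2[part,t=1,-]
e3 deliver 2→0: ·
e4 deliver 0→4: 4[part,t=1,-]
e5 deliver 4→0: ·
e6 deliver 0→3: 3[part,t=1,-]
e7 deliver 3→0: ·
e8 deliver 0→1: 1[part,t=1,-]
e9 deliver 1→0: 0[coor,t=1,z]
e10 deliver 0→1: 1[part,t=1,z]
e11 propose(0,'y'): 0[coor,t=2,z]
e12 deliver 0→3: 3[part,t=1,z]
e13 deliver 3→0: ·
e14 deliver 0→4: 4[part,t=1,z]
e15 deliver 4→0: ·
e16 deliver 0→1: 1[part,t=2,z]
e17 deliver 1→0: ·
e18 deliver 4→1: ·
e19 deliver 0→3: 3[part,t=2,z]
e20 deliver 4→0: ·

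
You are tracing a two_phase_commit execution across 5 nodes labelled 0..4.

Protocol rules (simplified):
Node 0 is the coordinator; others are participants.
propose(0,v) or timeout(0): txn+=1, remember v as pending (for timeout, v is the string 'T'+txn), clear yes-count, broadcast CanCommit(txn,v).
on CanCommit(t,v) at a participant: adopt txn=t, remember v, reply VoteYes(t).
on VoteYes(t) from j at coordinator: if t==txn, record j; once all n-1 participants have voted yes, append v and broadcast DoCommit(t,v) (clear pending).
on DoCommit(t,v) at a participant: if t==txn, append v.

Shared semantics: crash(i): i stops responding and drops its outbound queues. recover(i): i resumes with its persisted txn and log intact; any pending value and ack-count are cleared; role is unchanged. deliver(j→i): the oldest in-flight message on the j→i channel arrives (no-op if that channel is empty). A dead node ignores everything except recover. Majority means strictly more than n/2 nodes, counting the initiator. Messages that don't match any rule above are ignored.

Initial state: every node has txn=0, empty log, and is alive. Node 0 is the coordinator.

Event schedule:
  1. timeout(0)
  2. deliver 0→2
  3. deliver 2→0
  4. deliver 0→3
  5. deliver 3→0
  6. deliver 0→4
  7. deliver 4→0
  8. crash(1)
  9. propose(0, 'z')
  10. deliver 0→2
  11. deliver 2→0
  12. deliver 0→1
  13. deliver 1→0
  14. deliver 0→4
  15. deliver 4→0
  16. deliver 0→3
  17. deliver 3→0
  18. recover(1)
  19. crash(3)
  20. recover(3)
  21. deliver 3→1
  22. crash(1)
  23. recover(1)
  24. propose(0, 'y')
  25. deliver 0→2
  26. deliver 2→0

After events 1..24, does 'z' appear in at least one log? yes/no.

[1] timeout(0) → N0(coor t1 [-])
[2] deliver 0→2 → N2(part t1 [-])
[3] deliver 2→0 → ∅
[4] deliver 0→3 → N3(part t1 [-])
[5] deliver 3→0 → ∅
[6] deliver 0→4 → N4(part t1 [-])
[7] deliver 4→0 → ∅
[8] crash(1) → N1(✗part t0 [-])
[9] propose(0,'z') → N0(coor t2 [-])
[10] deliver 0→2 → N2(part t2 [-])
[11] deliver 2→0 → ∅
[12] deliver 0→1 → ∅
[13] deliver 1→0 → ∅
[14] deliver 0→4 → N4(part t2 [-])
[15] deliver 4→0 → ∅
[16] deliver 0→3 → N3(part t2 [-])
[17] deliver 3→0 → ∅
[18] recover(1) → N1(part t0 [-])
[19] crash(3) → N3(✗part t2 [-])
[20] recover(3) → N3(part t2 [-])
[21] deliver 3→1 → ∅
[22] crash(1) → N1(✗part t0 [-])
[23] recover(1) → N1(part t0 [-])
[24] propose(0,'y') → N0(coor t3 [-])

no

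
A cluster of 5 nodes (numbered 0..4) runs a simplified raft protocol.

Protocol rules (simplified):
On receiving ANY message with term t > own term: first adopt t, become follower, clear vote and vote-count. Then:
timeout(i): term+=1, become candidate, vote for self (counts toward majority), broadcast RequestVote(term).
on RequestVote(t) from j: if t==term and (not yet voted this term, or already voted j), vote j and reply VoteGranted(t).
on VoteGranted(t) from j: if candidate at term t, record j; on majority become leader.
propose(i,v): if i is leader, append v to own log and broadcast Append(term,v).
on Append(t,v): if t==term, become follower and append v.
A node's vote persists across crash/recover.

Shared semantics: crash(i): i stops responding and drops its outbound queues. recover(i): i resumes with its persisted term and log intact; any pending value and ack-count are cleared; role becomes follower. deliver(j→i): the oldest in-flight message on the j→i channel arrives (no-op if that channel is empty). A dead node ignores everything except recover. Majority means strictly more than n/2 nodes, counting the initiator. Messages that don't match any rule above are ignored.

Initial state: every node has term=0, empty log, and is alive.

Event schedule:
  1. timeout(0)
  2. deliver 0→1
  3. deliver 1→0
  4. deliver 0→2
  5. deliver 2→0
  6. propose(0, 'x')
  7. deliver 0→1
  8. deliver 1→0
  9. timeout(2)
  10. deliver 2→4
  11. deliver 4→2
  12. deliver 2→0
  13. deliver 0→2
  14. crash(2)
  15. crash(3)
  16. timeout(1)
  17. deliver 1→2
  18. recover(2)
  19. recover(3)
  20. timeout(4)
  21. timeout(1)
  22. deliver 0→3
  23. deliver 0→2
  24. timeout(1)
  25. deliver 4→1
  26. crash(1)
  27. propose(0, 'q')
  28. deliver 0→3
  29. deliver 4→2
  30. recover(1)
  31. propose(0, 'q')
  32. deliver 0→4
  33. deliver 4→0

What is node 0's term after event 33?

step 1 timeout(0): 0={cand,t=1,log=-}
step 2 deliver 0→1: 1={foll,t=1,log=-}
step 3 deliver 1→0: —
step 4 deliver 0→2: 2={foll,t=1,log=-}
step 5 deliver 2→0: 0={lead,t=1,log=-}
step 6 propose(0,'x'): 0={lead,t=1,log=x}
step 7 deliver 0→1: 1={foll,t=1,log=x}
step 8 deliver 1→0: —
step 9 timeout(2): 2={cand,t=2,log=-}
step 10 deliver 2→4: 4={foll,t=2,log=-}
step 11 deliver 4→2: —
step 12 deliver 2→0: 0={foll,t=2,log=x}
step 13 deliver 0→2: —
step 14 crash(2): 2={✗cand,t=2,log=-}
step 15 crash(3): 3={✗foll,t=0,log=-}
step 16 timeout(1): 1={cand,t=2,log=x}
step 17 deliver 1→2: —
step 18 recover(2): 2={foll,t=2,log=-}
step 19 recover(3): 3={foll,t=0,log=-}
step 20 timeout(4): 4={cand,t=3,log=-}
step 21 timeout(1): 1={cand,t=3,log=x}
step 22 deliver 0→3: 3={foll,t=1,log=-}
step 23 deliver 0→2: —
step 24 timeout(1): 1={cand,t=4,log=x}
step 25 deliver 4→1: —
step 26 crash(1): 1={✗cand,t=4,log=x}
step 27 propose(0,'q'): —
step 28 deliver 0→3: 3={foll,t=1,log=x}
step 29 deliver 4→2: 2={foll,t=3,log=-}
step 30 recover(1): 1={foll,t=4,log=x}
step 31 propose(0,'q'): —
step 32 deliver 0→4: —
step 33 deliver 4→0: 0={foll,t=3,log=x}

3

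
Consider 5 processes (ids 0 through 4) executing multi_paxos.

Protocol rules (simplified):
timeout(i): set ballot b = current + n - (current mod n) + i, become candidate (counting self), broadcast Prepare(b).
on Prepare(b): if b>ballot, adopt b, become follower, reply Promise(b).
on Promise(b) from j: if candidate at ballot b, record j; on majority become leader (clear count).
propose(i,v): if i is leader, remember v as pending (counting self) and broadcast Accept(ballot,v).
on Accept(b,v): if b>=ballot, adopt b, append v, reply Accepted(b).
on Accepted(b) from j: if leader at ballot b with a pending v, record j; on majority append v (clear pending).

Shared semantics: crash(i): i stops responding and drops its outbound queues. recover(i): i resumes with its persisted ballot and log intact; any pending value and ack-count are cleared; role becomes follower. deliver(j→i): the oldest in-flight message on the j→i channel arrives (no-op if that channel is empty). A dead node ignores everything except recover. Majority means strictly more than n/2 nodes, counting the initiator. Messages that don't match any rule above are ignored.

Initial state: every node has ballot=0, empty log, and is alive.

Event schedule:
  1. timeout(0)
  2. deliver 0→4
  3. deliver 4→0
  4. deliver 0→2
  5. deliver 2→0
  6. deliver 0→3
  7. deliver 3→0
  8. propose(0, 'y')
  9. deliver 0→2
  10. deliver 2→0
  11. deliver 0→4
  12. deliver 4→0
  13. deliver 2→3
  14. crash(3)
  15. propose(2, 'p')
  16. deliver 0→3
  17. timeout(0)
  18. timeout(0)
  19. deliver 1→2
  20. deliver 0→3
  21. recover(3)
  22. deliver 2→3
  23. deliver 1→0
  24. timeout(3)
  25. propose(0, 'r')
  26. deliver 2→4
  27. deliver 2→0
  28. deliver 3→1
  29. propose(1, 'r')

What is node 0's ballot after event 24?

15

[1] timeout(0) → N0(cand b5 [-])
[2] deliver 0→4 → N4(foll b5 [-])
[3] deliver 4→0 → ∅
[4] deliver 0→2 → N2(foll b5 [-])
[5] deliver 2→0 → N0(lead b5 [-])
[6] deliver 0→3 → N3(foll b5 [-])
[7] deliver 3→0 → ∅
[8] propose(0,'y') → ∅
[9] deliver 0→2 → N2(foll b5 [y])
[10] deliver 2→0 → ∅
[11] deliver 0→4 → N4(foll b5 [y])
[12] deliver 4→0 → N0(lead b5 [y])
[13] deliver 2→3 → ∅
[14] crash(3) → N3(✗foll b5 [-])
[15] propose(2,'p') → ∅
[16] deliver 0→3 → ∅
[17] timeout(0) → N0(cand b10 [y])
[18] timeout(0) → N0(cand b15 [y])
[19] deliver 1→2 → ∅
[20] deliver 0→3 → ∅
[21] recover(3) → N3(foll b5 [-])
[22] deliver 2→3 → ∅
[23] deliver 1→0 → ∅
[24] timeout(3) → N3(cand b13 [-])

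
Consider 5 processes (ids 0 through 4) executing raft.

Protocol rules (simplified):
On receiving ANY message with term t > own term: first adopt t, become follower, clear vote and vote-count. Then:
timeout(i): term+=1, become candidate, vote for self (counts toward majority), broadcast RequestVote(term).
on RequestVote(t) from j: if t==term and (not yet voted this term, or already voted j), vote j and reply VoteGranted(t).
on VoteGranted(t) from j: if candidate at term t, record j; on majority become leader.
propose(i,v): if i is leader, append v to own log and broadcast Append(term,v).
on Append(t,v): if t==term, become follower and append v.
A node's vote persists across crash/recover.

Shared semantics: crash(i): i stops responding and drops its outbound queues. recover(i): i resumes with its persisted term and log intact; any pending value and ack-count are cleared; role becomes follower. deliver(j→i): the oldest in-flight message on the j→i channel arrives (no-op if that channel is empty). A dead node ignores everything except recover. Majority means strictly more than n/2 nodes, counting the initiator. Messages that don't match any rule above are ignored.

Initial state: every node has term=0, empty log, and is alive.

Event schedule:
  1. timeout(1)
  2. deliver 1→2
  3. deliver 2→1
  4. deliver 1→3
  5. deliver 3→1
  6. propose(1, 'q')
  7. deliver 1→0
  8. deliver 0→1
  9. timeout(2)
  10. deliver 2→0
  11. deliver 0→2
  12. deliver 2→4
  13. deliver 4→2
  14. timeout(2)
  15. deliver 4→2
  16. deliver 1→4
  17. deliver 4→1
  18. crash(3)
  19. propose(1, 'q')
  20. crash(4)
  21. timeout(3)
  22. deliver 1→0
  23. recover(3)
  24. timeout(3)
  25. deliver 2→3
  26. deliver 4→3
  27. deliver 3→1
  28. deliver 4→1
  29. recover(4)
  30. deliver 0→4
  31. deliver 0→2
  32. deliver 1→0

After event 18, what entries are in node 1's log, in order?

q

step 1 timeout(1): 1={cand,t=1,log=-}
step 2 deliver 1→2: 2={foll,t=1,log=-}
step 3 deliver 2→1: —
step 4 deliver 1→3: 3={foll,t=1,log=-}
step 5 deliver 3→1: 1={lead,t=1,log=-}
step 6 propose(1,'q'): 1={lead,t=1,log=q}
step 7 deliver 1→0: 0={foll,t=1,log=-}
step 8 deliver 0→1: —
step 9 timeout(2): 2={cand,t=2,log=-}
step 10 deliver 2→0: 0={foll,t=2,log=-}
step 11 deliver 0→2: —
step 12 deliver 2→4: 4={foll,t=2,log=-}
step 13 deliver 4→2: 2={lead,t=2,log=-}
step 14 timeout(2): 2={cand,t=3,log=-}
step 15 deliver 4→2: —
step 16 deliver 1→4: —
step 17 deliver 4→1: —
step 18 crash(3): 3={✗foll,t=1,log=-}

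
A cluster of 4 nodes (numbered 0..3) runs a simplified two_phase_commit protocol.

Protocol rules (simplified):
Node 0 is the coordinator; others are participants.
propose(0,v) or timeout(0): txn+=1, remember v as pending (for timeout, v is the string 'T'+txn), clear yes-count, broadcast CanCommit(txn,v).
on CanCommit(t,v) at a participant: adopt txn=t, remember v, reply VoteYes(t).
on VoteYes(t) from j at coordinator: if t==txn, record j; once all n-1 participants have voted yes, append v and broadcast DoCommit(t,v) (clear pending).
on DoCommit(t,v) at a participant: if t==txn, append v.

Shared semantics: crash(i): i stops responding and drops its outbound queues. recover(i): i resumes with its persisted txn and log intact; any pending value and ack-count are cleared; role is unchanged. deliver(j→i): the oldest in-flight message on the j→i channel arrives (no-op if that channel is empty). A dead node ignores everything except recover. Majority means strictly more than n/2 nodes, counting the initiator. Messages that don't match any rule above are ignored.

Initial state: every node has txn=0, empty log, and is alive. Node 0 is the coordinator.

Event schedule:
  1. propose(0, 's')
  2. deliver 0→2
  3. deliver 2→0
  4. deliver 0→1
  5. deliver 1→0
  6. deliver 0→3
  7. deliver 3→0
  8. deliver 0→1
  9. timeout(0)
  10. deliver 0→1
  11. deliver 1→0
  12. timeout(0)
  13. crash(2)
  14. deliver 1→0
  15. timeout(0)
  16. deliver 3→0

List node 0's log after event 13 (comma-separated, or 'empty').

s

step 1 propose(0,'s'): 0={coor,t=1,log=-}
step 2 deliver 0→2: 2={part,t=1,log=-}
step 3 deliver 2→0: —
step 4 deliver 0→1: 1={part,t=1,log=-}
step 5 deliver 1→0: —
step 6 deliver 0→3: 3={part,t=1,log=-}
step 7 deliver 3→0: 0={coor,t=1,log=s}
step 8 deliver 0→1: 1={part,t=1,log=s}
step 9 timeout(0): 0={coor,t=2,log=s}
step 10 deliver 0→1: 1={part,t=2,log=s}
step 11 deliver 1→0: —
step 12 timeout(0): 0={coor,t=3,log=s}
step 13 crash(2): 2={✗part,t=1,log=-}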